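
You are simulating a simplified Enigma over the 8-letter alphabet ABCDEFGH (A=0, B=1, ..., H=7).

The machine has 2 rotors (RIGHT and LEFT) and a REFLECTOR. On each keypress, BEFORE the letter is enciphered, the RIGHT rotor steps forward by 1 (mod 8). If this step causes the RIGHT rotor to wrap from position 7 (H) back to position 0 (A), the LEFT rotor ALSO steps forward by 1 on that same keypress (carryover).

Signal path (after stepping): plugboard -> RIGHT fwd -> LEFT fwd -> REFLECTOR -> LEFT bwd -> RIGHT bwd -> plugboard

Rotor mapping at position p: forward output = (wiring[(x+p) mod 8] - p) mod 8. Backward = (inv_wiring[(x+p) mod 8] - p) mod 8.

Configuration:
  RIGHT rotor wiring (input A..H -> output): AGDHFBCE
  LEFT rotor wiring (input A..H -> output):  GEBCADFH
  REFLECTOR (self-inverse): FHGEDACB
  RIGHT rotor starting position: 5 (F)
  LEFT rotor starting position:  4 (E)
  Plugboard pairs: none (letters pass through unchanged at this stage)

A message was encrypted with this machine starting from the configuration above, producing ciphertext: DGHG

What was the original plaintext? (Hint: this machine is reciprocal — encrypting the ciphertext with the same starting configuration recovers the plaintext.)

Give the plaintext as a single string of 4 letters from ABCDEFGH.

Answer: HBCD

Derivation:
Char 1 ('D'): step: R->6, L=4; D->plug->D->R->A->L->E->refl->D->L'->D->R'->H->plug->H
Char 2 ('G'): step: R->7, L=4; G->plug->G->R->C->L->B->refl->H->L'->B->R'->B->plug->B
Char 3 ('H'): step: R->0, L->5 (L advanced); H->plug->H->R->E->L->H->refl->B->L'->D->R'->C->plug->C
Char 4 ('G'): step: R->1, L=5; G->plug->G->R->D->L->B->refl->H->L'->E->R'->D->plug->D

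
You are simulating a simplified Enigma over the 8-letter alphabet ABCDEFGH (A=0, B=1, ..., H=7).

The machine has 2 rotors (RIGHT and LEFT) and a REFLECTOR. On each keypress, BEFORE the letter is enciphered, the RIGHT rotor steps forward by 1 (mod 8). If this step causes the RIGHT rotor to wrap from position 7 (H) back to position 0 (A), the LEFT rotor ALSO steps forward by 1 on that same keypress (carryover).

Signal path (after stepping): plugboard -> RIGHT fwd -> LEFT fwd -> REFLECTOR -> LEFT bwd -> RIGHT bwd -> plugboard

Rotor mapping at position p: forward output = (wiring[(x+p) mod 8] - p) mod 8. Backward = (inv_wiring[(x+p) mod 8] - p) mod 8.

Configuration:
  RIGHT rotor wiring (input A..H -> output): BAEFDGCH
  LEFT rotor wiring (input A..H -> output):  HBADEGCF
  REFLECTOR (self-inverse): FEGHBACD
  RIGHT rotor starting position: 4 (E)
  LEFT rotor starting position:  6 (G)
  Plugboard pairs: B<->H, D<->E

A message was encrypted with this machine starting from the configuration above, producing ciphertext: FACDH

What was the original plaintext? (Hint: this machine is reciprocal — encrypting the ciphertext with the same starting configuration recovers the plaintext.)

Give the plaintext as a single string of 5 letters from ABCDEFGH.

Char 1 ('F'): step: R->5, L=6; F->plug->F->R->H->L->A->refl->F->L'->F->R'->B->plug->H
Char 2 ('A'): step: R->6, L=6; A->plug->A->R->E->L->C->refl->G->L'->G->R'->E->plug->D
Char 3 ('C'): step: R->7, L=6; C->plug->C->R->B->L->H->refl->D->L'->D->R'->H->plug->B
Char 4 ('D'): step: R->0, L->7 (L advanced); D->plug->E->R->D->L->B->refl->E->L'->E->R'->C->plug->C
Char 5 ('H'): step: R->1, L=7; H->plug->B->R->D->L->B->refl->E->L'->E->R'->C->plug->C

Answer: HDBCC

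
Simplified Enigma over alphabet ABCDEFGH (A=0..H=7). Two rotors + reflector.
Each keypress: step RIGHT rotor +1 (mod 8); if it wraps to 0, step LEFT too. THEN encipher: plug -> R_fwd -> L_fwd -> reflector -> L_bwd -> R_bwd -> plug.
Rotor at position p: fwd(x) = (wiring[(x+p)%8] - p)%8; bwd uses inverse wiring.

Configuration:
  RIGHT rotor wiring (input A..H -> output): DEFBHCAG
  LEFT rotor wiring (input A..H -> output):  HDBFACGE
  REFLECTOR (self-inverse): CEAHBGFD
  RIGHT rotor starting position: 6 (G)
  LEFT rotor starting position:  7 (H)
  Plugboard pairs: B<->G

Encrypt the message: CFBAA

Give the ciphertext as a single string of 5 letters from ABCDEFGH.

Char 1 ('C'): step: R->7, L=7; C->plug->C->R->F->L->B->refl->E->L'->C->R'->E->plug->E
Char 2 ('F'): step: R->0, L->0 (L advanced); F->plug->F->R->C->L->B->refl->E->L'->H->R'->E->plug->E
Char 3 ('B'): step: R->1, L=0; B->plug->G->R->F->L->C->refl->A->L'->E->R'->B->plug->G
Char 4 ('A'): step: R->2, L=0; A->plug->A->R->D->L->F->refl->G->L'->G->R'->E->plug->E
Char 5 ('A'): step: R->3, L=0; A->plug->A->R->G->L->G->refl->F->L'->D->R'->E->plug->E

Answer: EEGEE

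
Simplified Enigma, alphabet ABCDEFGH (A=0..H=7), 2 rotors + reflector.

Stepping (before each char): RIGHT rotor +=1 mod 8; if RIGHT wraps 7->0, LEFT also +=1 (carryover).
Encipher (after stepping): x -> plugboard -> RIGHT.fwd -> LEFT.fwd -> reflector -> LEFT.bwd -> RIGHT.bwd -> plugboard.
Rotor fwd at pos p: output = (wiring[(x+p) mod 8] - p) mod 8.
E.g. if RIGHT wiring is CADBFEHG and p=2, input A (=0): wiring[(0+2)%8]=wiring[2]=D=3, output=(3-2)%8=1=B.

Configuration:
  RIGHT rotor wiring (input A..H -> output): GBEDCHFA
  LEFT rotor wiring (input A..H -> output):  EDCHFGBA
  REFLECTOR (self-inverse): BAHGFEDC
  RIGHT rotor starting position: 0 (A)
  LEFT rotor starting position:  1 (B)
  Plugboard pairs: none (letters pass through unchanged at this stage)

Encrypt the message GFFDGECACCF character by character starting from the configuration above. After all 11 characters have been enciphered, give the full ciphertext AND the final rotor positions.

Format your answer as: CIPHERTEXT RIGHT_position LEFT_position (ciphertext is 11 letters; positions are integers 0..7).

Answer: CCCBBCBCHHH 3 2

Derivation:
Char 1 ('G'): step: R->1, L=1; G->plug->G->R->H->L->D->refl->G->L'->C->R'->C->plug->C
Char 2 ('F'): step: R->2, L=1; F->plug->F->R->G->L->H->refl->C->L'->A->R'->C->plug->C
Char 3 ('F'): step: R->3, L=1; F->plug->F->R->D->L->E->refl->F->L'->E->R'->C->plug->C
Char 4 ('D'): step: R->4, L=1; D->plug->D->R->E->L->F->refl->E->L'->D->R'->B->plug->B
Char 5 ('G'): step: R->5, L=1; G->plug->G->R->G->L->H->refl->C->L'->A->R'->B->plug->B
Char 6 ('E'): step: R->6, L=1; E->plug->E->R->G->L->H->refl->C->L'->A->R'->C->plug->C
Char 7 ('C'): step: R->7, L=1; C->plug->C->R->C->L->G->refl->D->L'->H->R'->B->plug->B
Char 8 ('A'): step: R->0, L->2 (L advanced); A->plug->A->R->G->L->C->refl->H->L'->E->R'->C->plug->C
Char 9 ('C'): step: R->1, L=2; C->plug->C->R->C->L->D->refl->G->L'->F->R'->H->plug->H
Char 10 ('C'): step: R->2, L=2; C->plug->C->R->A->L->A->refl->B->L'->H->R'->H->plug->H
Char 11 ('F'): step: R->3, L=2; F->plug->F->R->D->L->E->refl->F->L'->B->R'->H->plug->H
Final: ciphertext=CCCBBCBCHHH, RIGHT=3, LEFT=2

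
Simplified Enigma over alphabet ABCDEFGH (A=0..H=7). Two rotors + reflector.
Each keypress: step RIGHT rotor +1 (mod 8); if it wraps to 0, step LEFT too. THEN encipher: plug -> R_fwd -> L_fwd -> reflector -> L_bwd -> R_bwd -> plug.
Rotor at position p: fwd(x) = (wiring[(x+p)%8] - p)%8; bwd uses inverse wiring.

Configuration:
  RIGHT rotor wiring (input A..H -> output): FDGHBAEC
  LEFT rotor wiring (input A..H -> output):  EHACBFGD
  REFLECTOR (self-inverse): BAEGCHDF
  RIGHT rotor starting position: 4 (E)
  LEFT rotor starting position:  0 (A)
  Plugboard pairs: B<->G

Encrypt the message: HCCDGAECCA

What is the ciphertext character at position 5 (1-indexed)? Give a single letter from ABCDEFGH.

Char 1 ('H'): step: R->5, L=0; H->plug->H->R->E->L->B->refl->A->L'->C->R'->G->plug->B
Char 2 ('C'): step: R->6, L=0; C->plug->C->R->H->L->D->refl->G->L'->G->R'->A->plug->A
Char 3 ('C'): step: R->7, L=0; C->plug->C->R->E->L->B->refl->A->L'->C->R'->F->plug->F
Char 4 ('D'): step: R->0, L->1 (L advanced); D->plug->D->R->H->L->D->refl->G->L'->A->R'->F->plug->F
Char 5 ('G'): step: R->1, L=1; G->plug->B->R->F->L->F->refl->H->L'->B->R'->G->plug->B

B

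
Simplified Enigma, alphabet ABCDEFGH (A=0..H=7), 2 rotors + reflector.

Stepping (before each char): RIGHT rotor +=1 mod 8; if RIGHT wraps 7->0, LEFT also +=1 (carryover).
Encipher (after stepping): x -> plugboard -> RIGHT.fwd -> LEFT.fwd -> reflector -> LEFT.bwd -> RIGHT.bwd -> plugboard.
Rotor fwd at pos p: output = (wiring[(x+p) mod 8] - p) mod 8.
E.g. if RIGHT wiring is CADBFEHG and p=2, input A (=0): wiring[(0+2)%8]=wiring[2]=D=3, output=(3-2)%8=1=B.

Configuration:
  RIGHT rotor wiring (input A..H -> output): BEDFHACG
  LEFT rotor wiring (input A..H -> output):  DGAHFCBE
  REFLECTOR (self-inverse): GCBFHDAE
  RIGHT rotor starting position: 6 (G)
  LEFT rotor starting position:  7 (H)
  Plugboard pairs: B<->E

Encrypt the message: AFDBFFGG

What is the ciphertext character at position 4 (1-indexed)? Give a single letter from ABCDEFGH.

Char 1 ('A'): step: R->7, L=7; A->plug->A->R->H->L->C->refl->B->L'->D->R'->H->plug->H
Char 2 ('F'): step: R->0, L->0 (L advanced); F->plug->F->R->A->L->D->refl->F->L'->E->R'->B->plug->E
Char 3 ('D'): step: R->1, L=0; D->plug->D->R->G->L->B->refl->C->L'->F->R'->G->plug->G
Char 4 ('B'): step: R->2, L=0; B->plug->E->R->A->L->D->refl->F->L'->E->R'->F->plug->F

F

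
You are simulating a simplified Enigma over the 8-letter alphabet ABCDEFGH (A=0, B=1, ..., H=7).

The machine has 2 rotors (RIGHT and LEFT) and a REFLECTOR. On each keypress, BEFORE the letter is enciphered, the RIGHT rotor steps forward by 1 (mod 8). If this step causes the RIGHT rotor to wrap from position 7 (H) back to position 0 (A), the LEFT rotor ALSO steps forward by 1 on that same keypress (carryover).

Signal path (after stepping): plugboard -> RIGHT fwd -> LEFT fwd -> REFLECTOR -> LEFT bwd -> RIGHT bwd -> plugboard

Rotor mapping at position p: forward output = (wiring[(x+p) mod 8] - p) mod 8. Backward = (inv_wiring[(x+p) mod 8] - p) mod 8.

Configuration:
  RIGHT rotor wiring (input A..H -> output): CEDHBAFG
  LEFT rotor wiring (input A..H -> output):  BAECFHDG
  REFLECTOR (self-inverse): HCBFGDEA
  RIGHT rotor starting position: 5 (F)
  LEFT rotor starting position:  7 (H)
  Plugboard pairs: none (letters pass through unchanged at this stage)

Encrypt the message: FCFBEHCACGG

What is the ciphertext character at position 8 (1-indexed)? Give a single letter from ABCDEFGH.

Char 1 ('F'): step: R->6, L=7; F->plug->F->R->B->L->C->refl->B->L'->C->R'->H->plug->H
Char 2 ('C'): step: R->7, L=7; C->plug->C->R->F->L->G->refl->E->L'->H->R'->A->plug->A
Char 3 ('F'): step: R->0, L->0 (L advanced); F->plug->F->R->A->L->B->refl->C->L'->D->R'->C->plug->C
Char 4 ('B'): step: R->1, L=0; B->plug->B->R->C->L->E->refl->G->L'->H->R'->E->plug->E
Char 5 ('E'): step: R->2, L=0; E->plug->E->R->D->L->C->refl->B->L'->A->R'->G->plug->G
Char 6 ('H'): step: R->3, L=0; H->plug->H->R->A->L->B->refl->C->L'->D->R'->E->plug->E
Char 7 ('C'): step: R->4, L=0; C->plug->C->R->B->L->A->refl->H->L'->F->R'->A->plug->A
Char 8 ('A'): step: R->5, L=0; A->plug->A->R->D->L->C->refl->B->L'->A->R'->B->plug->B

B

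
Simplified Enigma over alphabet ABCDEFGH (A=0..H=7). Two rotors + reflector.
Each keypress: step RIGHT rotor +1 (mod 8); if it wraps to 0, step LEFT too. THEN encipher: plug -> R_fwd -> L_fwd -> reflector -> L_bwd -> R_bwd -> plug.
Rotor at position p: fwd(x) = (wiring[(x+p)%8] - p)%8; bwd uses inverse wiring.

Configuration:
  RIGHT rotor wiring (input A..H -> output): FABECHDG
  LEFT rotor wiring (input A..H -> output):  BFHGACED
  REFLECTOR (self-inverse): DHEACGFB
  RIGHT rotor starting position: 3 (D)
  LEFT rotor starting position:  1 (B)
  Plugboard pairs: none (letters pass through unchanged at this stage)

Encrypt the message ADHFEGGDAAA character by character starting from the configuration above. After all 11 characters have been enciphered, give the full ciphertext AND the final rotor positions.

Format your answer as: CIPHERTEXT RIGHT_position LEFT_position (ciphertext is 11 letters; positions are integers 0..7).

Answer: HBDHBEAFGDF 6 2

Derivation:
Char 1 ('A'): step: R->4, L=1; A->plug->A->R->G->L->C->refl->E->L'->A->R'->H->plug->H
Char 2 ('D'): step: R->5, L=1; D->plug->D->R->A->L->E->refl->C->L'->G->R'->B->plug->B
Char 3 ('H'): step: R->6, L=1; H->plug->H->R->B->L->G->refl->F->L'->C->R'->D->plug->D
Char 4 ('F'): step: R->7, L=1; F->plug->F->R->D->L->H->refl->B->L'->E->R'->H->plug->H
Char 5 ('E'): step: R->0, L->2 (L advanced); E->plug->E->R->C->L->G->refl->F->L'->A->R'->B->plug->B
Char 6 ('G'): step: R->1, L=2; G->plug->G->R->F->L->B->refl->H->L'->G->R'->E->plug->E
Char 7 ('G'): step: R->2, L=2; G->plug->G->R->D->L->A->refl->D->L'->H->R'->A->plug->A
Char 8 ('D'): step: R->3, L=2; D->plug->D->R->A->L->F->refl->G->L'->C->R'->F->plug->F
Char 9 ('A'): step: R->4, L=2; A->plug->A->R->G->L->H->refl->B->L'->F->R'->G->plug->G
Char 10 ('A'): step: R->5, L=2; A->plug->A->R->C->L->G->refl->F->L'->A->R'->D->plug->D
Char 11 ('A'): step: R->6, L=2; A->plug->A->R->F->L->B->refl->H->L'->G->R'->F->plug->F
Final: ciphertext=HBDHBEAFGDF, RIGHT=6, LEFT=2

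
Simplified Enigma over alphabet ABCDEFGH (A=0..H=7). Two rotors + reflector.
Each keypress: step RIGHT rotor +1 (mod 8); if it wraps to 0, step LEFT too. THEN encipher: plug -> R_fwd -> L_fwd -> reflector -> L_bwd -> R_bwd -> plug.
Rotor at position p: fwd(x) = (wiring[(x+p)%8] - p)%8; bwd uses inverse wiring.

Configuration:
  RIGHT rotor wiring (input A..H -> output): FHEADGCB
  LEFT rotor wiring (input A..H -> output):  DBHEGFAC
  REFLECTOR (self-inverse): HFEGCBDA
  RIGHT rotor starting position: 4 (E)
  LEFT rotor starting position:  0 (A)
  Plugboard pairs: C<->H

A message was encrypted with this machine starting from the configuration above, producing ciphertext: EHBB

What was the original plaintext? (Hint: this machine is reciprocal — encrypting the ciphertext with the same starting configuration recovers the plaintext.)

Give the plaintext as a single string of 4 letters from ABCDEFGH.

Answer: CBAH

Derivation:
Char 1 ('E'): step: R->5, L=0; E->plug->E->R->C->L->H->refl->A->L'->G->R'->H->plug->C
Char 2 ('H'): step: R->6, L=0; H->plug->C->R->H->L->C->refl->E->L'->D->R'->B->plug->B
Char 3 ('B'): step: R->7, L=0; B->plug->B->R->G->L->A->refl->H->L'->C->R'->A->plug->A
Char 4 ('B'): step: R->0, L->1 (L advanced); B->plug->B->R->H->L->C->refl->E->L'->E->R'->C->plug->H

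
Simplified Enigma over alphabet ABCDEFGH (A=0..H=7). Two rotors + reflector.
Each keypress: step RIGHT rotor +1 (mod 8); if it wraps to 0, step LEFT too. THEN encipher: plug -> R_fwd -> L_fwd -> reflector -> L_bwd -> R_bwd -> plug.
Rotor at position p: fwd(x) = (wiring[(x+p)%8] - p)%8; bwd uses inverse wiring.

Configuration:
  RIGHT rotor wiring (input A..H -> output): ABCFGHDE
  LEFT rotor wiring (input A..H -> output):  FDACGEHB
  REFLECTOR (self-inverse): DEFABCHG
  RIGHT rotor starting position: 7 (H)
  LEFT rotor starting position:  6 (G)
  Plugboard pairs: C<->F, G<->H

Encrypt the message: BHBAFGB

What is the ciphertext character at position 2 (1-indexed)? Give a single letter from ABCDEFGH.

Char 1 ('B'): step: R->0, L->7 (L advanced); B->plug->B->R->B->L->G->refl->H->L'->F->R'->D->plug->D
Char 2 ('H'): step: R->1, L=7; H->plug->G->R->D->L->B->refl->E->L'->C->R'->F->plug->C

C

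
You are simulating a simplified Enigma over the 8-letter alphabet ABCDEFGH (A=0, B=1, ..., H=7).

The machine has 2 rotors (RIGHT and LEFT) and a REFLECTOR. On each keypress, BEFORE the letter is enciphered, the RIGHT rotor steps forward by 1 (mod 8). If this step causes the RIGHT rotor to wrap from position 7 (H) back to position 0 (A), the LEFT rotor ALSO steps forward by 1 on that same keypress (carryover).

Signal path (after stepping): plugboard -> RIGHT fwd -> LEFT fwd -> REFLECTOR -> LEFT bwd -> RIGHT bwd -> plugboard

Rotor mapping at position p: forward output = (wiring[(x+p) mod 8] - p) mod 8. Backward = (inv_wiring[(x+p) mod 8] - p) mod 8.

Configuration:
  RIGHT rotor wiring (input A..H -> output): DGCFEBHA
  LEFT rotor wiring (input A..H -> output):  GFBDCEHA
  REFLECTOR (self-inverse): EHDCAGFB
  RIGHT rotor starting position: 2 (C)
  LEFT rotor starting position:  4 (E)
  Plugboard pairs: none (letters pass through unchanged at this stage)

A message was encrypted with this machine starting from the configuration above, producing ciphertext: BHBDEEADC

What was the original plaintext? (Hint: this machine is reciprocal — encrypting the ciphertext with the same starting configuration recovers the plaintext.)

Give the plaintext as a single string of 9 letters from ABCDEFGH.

Answer: GCAGHDCFH

Derivation:
Char 1 ('B'): step: R->3, L=4; B->plug->B->R->B->L->A->refl->E->L'->D->R'->G->plug->G
Char 2 ('H'): step: R->4, L=4; H->plug->H->R->B->L->A->refl->E->L'->D->R'->C->plug->C
Char 3 ('B'): step: R->5, L=4; B->plug->B->R->C->L->D->refl->C->L'->E->R'->A->plug->A
Char 4 ('D'): step: R->6, L=4; D->plug->D->R->A->L->G->refl->F->L'->G->R'->G->plug->G
Char 5 ('E'): step: R->7, L=4; E->plug->E->R->G->L->F->refl->G->L'->A->R'->H->plug->H
Char 6 ('E'): step: R->0, L->5 (L advanced); E->plug->E->R->E->L->A->refl->E->L'->F->R'->D->plug->D
Char 7 ('A'): step: R->1, L=5; A->plug->A->R->F->L->E->refl->A->L'->E->R'->C->plug->C
Char 8 ('D'): step: R->2, L=5; D->plug->D->R->H->L->F->refl->G->L'->G->R'->F->plug->F
Char 9 ('C'): step: R->3, L=5; C->plug->C->R->G->L->G->refl->F->L'->H->R'->H->plug->H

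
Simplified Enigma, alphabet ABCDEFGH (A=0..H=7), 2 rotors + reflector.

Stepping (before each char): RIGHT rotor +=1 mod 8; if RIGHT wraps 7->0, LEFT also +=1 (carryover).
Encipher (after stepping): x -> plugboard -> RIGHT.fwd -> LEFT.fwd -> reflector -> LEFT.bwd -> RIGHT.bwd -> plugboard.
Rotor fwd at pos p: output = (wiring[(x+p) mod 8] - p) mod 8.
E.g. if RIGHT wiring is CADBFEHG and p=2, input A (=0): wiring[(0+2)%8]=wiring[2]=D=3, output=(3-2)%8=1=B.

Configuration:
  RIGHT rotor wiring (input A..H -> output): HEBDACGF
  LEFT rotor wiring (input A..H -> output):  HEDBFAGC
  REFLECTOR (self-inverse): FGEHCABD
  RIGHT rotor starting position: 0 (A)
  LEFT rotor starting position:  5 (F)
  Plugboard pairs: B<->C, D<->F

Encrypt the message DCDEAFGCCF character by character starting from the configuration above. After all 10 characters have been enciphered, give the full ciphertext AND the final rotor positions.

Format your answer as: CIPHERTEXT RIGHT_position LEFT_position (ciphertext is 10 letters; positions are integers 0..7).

Char 1 ('D'): step: R->1, L=5; D->plug->F->R->F->L->G->refl->B->L'->B->R'->E->plug->E
Char 2 ('C'): step: R->2, L=5; C->plug->B->R->B->L->B->refl->G->L'->F->R'->G->plug->G
Char 3 ('D'): step: R->3, L=5; D->plug->F->R->E->L->H->refl->D->L'->A->R'->A->plug->A
Char 4 ('E'): step: R->4, L=5; E->plug->E->R->D->L->C->refl->E->L'->G->R'->B->plug->C
Char 5 ('A'): step: R->5, L=5; A->plug->A->R->F->L->G->refl->B->L'->B->R'->B->plug->C
Char 6 ('F'): step: R->6, L=5; F->plug->D->R->G->L->E->refl->C->L'->D->R'->E->plug->E
Char 7 ('G'): step: R->7, L=5; G->plug->G->R->D->L->C->refl->E->L'->G->R'->A->plug->A
Char 8 ('C'): step: R->0, L->6 (L advanced); C->plug->B->R->E->L->F->refl->A->L'->A->R'->E->plug->E
Char 9 ('C'): step: R->1, L=6; C->plug->B->R->A->L->A->refl->F->L'->E->R'->G->plug->G
Char 10 ('F'): step: R->2, L=6; F->plug->D->R->A->L->A->refl->F->L'->E->R'->E->plug->E
Final: ciphertext=EGACCEAEGE, RIGHT=2, LEFT=6

Answer: EGACCEAEGE 2 6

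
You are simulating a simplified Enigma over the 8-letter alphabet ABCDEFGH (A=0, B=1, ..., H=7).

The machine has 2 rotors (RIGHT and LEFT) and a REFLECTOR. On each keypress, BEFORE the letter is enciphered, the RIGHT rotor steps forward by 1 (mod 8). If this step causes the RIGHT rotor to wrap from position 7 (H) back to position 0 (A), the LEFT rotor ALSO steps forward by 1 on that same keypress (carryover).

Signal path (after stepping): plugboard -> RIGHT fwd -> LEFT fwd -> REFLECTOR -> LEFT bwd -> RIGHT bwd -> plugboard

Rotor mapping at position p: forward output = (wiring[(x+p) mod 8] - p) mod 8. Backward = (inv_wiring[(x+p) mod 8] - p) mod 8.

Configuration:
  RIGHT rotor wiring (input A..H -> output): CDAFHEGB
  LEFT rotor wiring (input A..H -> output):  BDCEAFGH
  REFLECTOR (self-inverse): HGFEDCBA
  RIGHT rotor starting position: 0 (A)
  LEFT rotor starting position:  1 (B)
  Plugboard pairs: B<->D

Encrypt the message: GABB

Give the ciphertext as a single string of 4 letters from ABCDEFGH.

Char 1 ('G'): step: R->1, L=1; G->plug->G->R->A->L->C->refl->F->L'->F->R'->F->plug->F
Char 2 ('A'): step: R->2, L=1; A->plug->A->R->G->L->G->refl->B->L'->B->R'->H->plug->H
Char 3 ('B'): step: R->3, L=1; B->plug->D->R->D->L->H->refl->A->L'->H->R'->F->plug->F
Char 4 ('B'): step: R->4, L=1; B->plug->D->R->F->L->F->refl->C->L'->A->R'->B->plug->D

Answer: FHFD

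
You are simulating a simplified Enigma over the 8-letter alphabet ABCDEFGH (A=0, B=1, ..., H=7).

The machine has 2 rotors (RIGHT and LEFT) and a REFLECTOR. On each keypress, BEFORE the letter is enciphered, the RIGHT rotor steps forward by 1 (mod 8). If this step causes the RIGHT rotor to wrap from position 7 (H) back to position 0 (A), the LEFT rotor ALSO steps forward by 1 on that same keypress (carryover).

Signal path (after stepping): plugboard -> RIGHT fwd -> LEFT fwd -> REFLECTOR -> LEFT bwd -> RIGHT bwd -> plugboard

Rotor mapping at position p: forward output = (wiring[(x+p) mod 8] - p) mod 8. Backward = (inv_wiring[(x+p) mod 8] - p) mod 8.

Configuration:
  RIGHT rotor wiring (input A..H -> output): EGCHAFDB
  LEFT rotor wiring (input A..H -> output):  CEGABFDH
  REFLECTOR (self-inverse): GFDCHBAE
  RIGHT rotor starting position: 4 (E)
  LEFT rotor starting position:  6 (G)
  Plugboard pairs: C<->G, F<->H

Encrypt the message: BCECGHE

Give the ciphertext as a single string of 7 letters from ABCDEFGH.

Char 1 ('B'): step: R->5, L=6; B->plug->B->R->G->L->D->refl->C->L'->F->R'->F->plug->H
Char 2 ('C'): step: R->6, L=6; C->plug->G->R->C->L->E->refl->H->L'->H->R'->H->plug->F
Char 3 ('E'): step: R->7, L=6; E->plug->E->R->A->L->F->refl->B->L'->B->R'->F->plug->H
Char 4 ('C'): step: R->0, L->7 (L advanced); C->plug->G->R->D->L->H->refl->E->L'->H->R'->D->plug->D
Char 5 ('G'): step: R->1, L=7; G->plug->C->R->G->L->G->refl->A->L'->A->R'->G->plug->C
Char 6 ('H'): step: R->2, L=7; H->plug->F->R->H->L->E->refl->H->L'->D->R'->D->plug->D
Char 7 ('E'): step: R->3, L=7; E->plug->E->R->G->L->G->refl->A->L'->A->R'->D->plug->D

Answer: HFHDCDD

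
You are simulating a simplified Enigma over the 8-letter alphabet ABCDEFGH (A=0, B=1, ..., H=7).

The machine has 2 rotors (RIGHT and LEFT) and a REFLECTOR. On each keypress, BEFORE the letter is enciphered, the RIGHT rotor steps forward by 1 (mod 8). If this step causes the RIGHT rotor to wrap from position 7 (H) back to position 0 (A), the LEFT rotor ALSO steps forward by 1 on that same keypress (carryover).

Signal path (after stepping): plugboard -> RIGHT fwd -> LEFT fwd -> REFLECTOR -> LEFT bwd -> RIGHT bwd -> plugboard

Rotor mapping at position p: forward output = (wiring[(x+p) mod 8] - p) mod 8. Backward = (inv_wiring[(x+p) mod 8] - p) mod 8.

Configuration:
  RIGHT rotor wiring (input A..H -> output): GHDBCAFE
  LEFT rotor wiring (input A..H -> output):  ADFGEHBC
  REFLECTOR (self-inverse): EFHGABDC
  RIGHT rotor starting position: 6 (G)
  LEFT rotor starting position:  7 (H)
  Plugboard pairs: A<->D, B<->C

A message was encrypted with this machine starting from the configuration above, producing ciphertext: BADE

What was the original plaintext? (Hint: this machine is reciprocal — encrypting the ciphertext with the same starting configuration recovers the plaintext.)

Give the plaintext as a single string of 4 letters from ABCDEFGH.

Char 1 ('B'): step: R->7, L=7; B->plug->C->R->A->L->D->refl->G->L'->D->R'->F->plug->F
Char 2 ('A'): step: R->0, L->0 (L advanced); A->plug->D->R->B->L->D->refl->G->L'->D->R'->C->plug->B
Char 3 ('D'): step: R->1, L=0; D->plug->A->R->G->L->B->refl->F->L'->C->R'->B->plug->C
Char 4 ('E'): step: R->2, L=0; E->plug->E->R->D->L->G->refl->D->L'->B->R'->A->plug->D

Answer: FBCD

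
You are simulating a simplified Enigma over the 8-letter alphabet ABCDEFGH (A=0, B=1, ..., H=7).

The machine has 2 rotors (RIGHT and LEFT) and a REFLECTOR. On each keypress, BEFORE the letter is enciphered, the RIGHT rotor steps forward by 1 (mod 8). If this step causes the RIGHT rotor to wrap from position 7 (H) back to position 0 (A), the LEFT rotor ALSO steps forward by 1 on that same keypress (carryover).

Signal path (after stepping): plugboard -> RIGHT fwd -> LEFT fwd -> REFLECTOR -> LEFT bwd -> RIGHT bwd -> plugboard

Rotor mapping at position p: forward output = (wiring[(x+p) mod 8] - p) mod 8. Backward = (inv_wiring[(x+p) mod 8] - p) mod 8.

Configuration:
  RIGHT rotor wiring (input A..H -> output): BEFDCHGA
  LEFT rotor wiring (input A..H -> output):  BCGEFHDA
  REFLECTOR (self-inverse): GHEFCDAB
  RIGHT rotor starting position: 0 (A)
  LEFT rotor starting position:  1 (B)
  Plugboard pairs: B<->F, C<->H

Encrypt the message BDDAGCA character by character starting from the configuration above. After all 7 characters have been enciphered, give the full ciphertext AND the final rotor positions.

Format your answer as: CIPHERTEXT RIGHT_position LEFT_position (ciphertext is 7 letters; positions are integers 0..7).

Answer: AAEBBFF 7 1

Derivation:
Char 1 ('B'): step: R->1, L=1; B->plug->F->R->F->L->C->refl->E->L'->D->R'->A->plug->A
Char 2 ('D'): step: R->2, L=1; D->plug->D->R->F->L->C->refl->E->L'->D->R'->A->plug->A
Char 3 ('D'): step: R->3, L=1; D->plug->D->R->D->L->E->refl->C->L'->F->R'->E->plug->E
Char 4 ('A'): step: R->4, L=1; A->plug->A->R->G->L->H->refl->B->L'->A->R'->F->plug->B
Char 5 ('G'): step: R->5, L=1; G->plug->G->R->G->L->H->refl->B->L'->A->R'->F->plug->B
Char 6 ('C'): step: R->6, L=1; C->plug->H->R->B->L->F->refl->D->L'->C->R'->B->plug->F
Char 7 ('A'): step: R->7, L=1; A->plug->A->R->B->L->F->refl->D->L'->C->R'->B->plug->F
Final: ciphertext=AAEBBFF, RIGHT=7, LEFT=1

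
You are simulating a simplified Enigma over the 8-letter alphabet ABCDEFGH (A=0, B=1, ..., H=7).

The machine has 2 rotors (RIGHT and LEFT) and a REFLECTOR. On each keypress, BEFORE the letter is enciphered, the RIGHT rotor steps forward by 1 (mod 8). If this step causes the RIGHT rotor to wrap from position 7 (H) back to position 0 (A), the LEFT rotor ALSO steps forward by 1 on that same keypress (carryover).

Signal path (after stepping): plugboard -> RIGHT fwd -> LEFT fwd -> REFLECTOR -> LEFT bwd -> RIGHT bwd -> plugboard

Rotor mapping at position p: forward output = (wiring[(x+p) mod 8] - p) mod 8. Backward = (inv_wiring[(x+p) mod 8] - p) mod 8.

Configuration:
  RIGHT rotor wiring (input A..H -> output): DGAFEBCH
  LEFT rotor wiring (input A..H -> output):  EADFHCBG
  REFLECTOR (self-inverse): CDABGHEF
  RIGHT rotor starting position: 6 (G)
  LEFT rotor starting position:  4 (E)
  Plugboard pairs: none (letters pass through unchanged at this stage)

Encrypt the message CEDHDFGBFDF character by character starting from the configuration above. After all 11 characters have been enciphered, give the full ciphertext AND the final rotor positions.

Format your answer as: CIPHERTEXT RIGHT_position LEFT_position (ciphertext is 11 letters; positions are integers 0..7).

Answer: AGECCGFCDED 1 6

Derivation:
Char 1 ('C'): step: R->7, L=4; C->plug->C->R->H->L->B->refl->D->L'->A->R'->A->plug->A
Char 2 ('E'): step: R->0, L->5 (L advanced); E->plug->E->R->E->L->D->refl->B->L'->C->R'->G->plug->G
Char 3 ('D'): step: R->1, L=5; D->plug->D->R->D->L->H->refl->F->L'->A->R'->E->plug->E
Char 4 ('H'): step: R->2, L=5; H->plug->H->R->E->L->D->refl->B->L'->C->R'->C->plug->C
Char 5 ('D'): step: R->3, L=5; D->plug->D->R->H->L->C->refl->A->L'->G->R'->C->plug->C
Char 6 ('F'): step: R->4, L=5; F->plug->F->R->C->L->B->refl->D->L'->E->R'->G->plug->G
Char 7 ('G'): step: R->5, L=5; G->plug->G->R->A->L->F->refl->H->L'->D->R'->F->plug->F
Char 8 ('B'): step: R->6, L=5; B->plug->B->R->B->L->E->refl->G->L'->F->R'->C->plug->C
Char 9 ('F'): step: R->7, L=5; F->plug->F->R->F->L->G->refl->E->L'->B->R'->D->plug->D
Char 10 ('D'): step: R->0, L->6 (L advanced); D->plug->D->R->F->L->H->refl->F->L'->E->R'->E->plug->E
Char 11 ('F'): step: R->1, L=6; F->plug->F->R->B->L->A->refl->C->L'->D->R'->D->plug->D
Final: ciphertext=AGECCGFCDED, RIGHT=1, LEFT=6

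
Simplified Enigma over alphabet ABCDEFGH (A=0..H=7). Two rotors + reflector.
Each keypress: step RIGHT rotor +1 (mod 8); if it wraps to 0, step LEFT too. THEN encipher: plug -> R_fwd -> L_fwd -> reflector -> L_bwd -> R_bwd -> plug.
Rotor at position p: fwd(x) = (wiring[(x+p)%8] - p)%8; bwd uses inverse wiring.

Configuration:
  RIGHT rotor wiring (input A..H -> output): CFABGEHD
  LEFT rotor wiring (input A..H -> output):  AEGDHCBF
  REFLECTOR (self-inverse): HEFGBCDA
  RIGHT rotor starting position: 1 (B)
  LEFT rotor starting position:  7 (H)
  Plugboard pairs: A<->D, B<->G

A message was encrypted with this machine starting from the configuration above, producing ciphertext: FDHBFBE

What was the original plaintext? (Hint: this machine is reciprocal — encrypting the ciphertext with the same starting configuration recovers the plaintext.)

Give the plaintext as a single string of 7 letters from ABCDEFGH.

Char 1 ('F'): step: R->2, L=7; F->plug->F->R->B->L->B->refl->E->L'->E->R'->C->plug->C
Char 2 ('D'): step: R->3, L=7; D->plug->A->R->G->L->D->refl->G->L'->A->R'->E->plug->E
Char 3 ('H'): step: R->4, L=7; H->plug->H->R->F->L->A->refl->H->L'->D->R'->C->plug->C
Char 4 ('B'): step: R->5, L=7; B->plug->G->R->E->L->E->refl->B->L'->B->R'->H->plug->H
Char 5 ('F'): step: R->6, L=7; F->plug->F->R->D->L->H->refl->A->L'->F->R'->B->plug->G
Char 6 ('B'): step: R->7, L=7; B->plug->G->R->F->L->A->refl->H->L'->D->R'->B->plug->G
Char 7 ('E'): step: R->0, L->0 (L advanced); E->plug->E->R->G->L->B->refl->E->L'->B->R'->D->plug->A

Answer: CECHGGA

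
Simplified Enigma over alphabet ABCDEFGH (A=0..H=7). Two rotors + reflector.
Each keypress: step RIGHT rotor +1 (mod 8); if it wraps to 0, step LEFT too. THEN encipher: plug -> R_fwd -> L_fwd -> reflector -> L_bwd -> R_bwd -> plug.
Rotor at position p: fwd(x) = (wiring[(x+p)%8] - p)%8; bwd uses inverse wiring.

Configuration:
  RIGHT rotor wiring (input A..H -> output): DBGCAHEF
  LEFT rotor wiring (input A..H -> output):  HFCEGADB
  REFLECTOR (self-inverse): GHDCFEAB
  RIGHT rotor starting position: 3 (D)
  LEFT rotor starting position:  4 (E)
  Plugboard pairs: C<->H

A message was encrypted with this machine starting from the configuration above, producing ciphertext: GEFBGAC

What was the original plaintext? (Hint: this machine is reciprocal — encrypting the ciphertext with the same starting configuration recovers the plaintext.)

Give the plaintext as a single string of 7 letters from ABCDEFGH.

Answer: FHEGBFH

Derivation:
Char 1 ('G'): step: R->4, L=4; G->plug->G->R->C->L->H->refl->B->L'->F->R'->F->plug->F
Char 2 ('E'): step: R->5, L=4; E->plug->E->R->E->L->D->refl->C->L'->A->R'->C->plug->H
Char 3 ('F'): step: R->6, L=4; F->plug->F->R->E->L->D->refl->C->L'->A->R'->E->plug->E
Char 4 ('B'): step: R->7, L=4; B->plug->B->R->E->L->D->refl->C->L'->A->R'->G->plug->G
Char 5 ('G'): step: R->0, L->5 (L advanced); G->plug->G->R->E->L->A->refl->G->L'->B->R'->B->plug->B
Char 6 ('A'): step: R->1, L=5; A->plug->A->R->A->L->D->refl->C->L'->D->R'->F->plug->F
Char 7 ('C'): step: R->2, L=5; C->plug->H->R->H->L->B->refl->H->L'->G->R'->C->plug->H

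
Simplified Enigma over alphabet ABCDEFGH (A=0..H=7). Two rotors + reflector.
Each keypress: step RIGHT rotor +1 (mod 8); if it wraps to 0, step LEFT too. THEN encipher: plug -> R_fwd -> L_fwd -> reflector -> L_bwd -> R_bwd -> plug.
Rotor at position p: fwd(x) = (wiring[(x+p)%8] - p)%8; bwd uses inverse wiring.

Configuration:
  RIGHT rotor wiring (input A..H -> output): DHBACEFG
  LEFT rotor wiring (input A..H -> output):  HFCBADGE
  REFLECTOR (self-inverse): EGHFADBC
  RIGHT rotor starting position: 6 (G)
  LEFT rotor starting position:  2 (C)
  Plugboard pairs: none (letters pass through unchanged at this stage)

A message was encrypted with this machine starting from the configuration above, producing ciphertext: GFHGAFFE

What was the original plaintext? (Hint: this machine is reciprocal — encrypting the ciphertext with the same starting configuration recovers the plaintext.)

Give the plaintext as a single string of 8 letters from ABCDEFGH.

Answer: EDGEDCBD

Derivation:
Char 1 ('G'): step: R->7, L=2; G->plug->G->R->F->L->C->refl->H->L'->B->R'->E->plug->E
Char 2 ('F'): step: R->0, L->3 (L advanced); F->plug->F->R->E->L->B->refl->G->L'->A->R'->D->plug->D
Char 3 ('H'): step: R->1, L=3; H->plug->H->R->C->L->A->refl->E->L'->F->R'->G->plug->G
Char 4 ('G'): step: R->2, L=3; G->plug->G->R->B->L->F->refl->D->L'->D->R'->E->plug->E
Char 5 ('A'): step: R->3, L=3; A->plug->A->R->F->L->E->refl->A->L'->C->R'->D->plug->D
Char 6 ('F'): step: R->4, L=3; F->plug->F->R->D->L->D->refl->F->L'->B->R'->C->plug->C
Char 7 ('F'): step: R->5, L=3; F->plug->F->R->E->L->B->refl->G->L'->A->R'->B->plug->B
Char 8 ('E'): step: R->6, L=3; E->plug->E->R->D->L->D->refl->F->L'->B->R'->D->plug->D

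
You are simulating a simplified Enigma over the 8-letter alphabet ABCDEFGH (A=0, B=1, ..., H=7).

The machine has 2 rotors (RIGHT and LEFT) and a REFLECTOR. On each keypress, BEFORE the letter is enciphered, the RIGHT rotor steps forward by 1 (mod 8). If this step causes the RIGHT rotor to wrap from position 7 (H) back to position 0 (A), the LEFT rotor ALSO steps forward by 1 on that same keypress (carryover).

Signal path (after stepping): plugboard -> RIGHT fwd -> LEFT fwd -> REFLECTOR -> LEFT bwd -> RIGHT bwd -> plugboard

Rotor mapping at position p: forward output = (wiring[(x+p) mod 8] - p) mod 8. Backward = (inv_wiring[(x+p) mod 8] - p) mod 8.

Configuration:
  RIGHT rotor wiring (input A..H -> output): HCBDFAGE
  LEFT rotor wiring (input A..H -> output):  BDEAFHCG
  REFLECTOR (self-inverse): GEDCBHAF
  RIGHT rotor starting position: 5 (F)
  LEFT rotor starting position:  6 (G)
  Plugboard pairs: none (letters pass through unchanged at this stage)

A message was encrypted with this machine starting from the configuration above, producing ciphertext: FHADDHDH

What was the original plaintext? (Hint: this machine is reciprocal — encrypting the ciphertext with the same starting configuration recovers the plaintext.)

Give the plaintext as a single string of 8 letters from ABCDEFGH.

Char 1 ('F'): step: R->6, L=6; F->plug->F->R->F->L->C->refl->D->L'->C->R'->H->plug->H
Char 2 ('H'): step: R->7, L=6; H->plug->H->R->H->L->B->refl->E->L'->A->R'->B->plug->B
Char 3 ('A'): step: R->0, L->7 (L advanced); A->plug->A->R->H->L->D->refl->C->L'->B->R'->C->plug->C
Char 4 ('D'): step: R->1, L=7; D->plug->D->R->E->L->B->refl->E->L'->C->R'->C->plug->C
Char 5 ('D'): step: R->2, L=7; D->plug->D->R->G->L->A->refl->G->L'->F->R'->G->plug->G
Char 6 ('H'): step: R->3, L=7; H->plug->H->R->G->L->A->refl->G->L'->F->R'->C->plug->C
Char 7 ('D'): step: R->4, L=7; D->plug->D->R->A->L->H->refl->F->L'->D->R'->E->plug->E
Char 8 ('H'): step: R->5, L=7; H->plug->H->R->A->L->H->refl->F->L'->D->R'->A->plug->A

Answer: HBCCGCEA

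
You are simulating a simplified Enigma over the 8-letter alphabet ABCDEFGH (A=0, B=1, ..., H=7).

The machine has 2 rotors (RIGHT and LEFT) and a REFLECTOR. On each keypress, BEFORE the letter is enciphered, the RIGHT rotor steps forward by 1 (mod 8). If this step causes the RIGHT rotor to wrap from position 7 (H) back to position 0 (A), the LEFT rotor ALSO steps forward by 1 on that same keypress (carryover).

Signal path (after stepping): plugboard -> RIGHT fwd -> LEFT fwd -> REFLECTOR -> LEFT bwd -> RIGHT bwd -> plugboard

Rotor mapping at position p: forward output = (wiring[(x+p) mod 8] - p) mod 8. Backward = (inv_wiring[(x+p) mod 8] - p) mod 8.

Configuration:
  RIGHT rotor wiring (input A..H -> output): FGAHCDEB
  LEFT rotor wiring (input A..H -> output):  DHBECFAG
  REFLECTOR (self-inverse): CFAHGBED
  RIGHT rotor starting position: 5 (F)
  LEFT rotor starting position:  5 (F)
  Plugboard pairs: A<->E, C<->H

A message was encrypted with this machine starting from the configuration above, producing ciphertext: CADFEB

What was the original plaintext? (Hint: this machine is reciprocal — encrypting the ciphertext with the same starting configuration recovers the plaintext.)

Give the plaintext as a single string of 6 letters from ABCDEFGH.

Char 1 ('C'): step: R->6, L=5; C->plug->H->R->F->L->E->refl->G->L'->D->R'->B->plug->B
Char 2 ('A'): step: R->7, L=5; A->plug->E->R->A->L->A->refl->C->L'->E->R'->G->plug->G
Char 3 ('D'): step: R->0, L->6 (L advanced); D->plug->D->R->H->L->H->refl->D->L'->E->R'->G->plug->G
Char 4 ('F'): step: R->1, L=6; F->plug->F->R->D->L->B->refl->F->L'->C->R'->E->plug->A
Char 5 ('E'): step: R->2, L=6; E->plug->A->R->G->L->E->refl->G->L'->F->R'->B->plug->B
Char 6 ('B'): step: R->3, L=6; B->plug->B->R->H->L->H->refl->D->L'->E->R'->A->plug->E

Answer: BGGABE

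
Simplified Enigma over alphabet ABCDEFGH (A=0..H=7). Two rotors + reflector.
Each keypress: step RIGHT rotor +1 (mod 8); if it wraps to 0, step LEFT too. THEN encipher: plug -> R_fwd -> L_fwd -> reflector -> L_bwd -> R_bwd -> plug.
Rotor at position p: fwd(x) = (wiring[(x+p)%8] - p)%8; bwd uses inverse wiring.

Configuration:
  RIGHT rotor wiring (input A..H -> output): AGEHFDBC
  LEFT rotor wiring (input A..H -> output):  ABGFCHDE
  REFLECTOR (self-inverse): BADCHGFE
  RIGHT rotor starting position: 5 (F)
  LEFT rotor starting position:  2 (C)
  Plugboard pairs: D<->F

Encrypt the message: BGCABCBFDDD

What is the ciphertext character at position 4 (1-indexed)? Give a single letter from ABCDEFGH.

Char 1 ('B'): step: R->6, L=2; B->plug->B->R->E->L->B->refl->A->L'->C->R'->C->plug->C
Char 2 ('G'): step: R->7, L=2; G->plug->G->R->E->L->B->refl->A->L'->C->R'->H->plug->H
Char 3 ('C'): step: R->0, L->3 (L advanced); C->plug->C->R->E->L->B->refl->A->L'->D->R'->F->plug->D
Char 4 ('A'): step: R->1, L=3; A->plug->A->R->F->L->F->refl->G->L'->G->R'->C->plug->C

C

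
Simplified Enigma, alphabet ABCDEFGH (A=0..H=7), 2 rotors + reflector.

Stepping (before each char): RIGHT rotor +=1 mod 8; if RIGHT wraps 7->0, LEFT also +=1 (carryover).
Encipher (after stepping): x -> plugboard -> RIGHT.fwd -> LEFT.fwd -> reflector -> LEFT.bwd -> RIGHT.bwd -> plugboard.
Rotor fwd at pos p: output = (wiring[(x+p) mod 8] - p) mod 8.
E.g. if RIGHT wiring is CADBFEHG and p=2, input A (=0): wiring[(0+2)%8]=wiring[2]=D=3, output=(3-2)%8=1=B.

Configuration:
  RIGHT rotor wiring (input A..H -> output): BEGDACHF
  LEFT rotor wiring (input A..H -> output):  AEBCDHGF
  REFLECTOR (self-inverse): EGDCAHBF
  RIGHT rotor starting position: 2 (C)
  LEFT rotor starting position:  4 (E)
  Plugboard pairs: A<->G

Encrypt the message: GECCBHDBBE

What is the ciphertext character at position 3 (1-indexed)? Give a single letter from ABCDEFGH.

Char 1 ('G'): step: R->3, L=4; G->plug->A->R->A->L->H->refl->F->L'->G->R'->F->plug->F
Char 2 ('E'): step: R->4, L=4; E->plug->E->R->F->L->A->refl->E->L'->E->R'->A->plug->G
Char 3 ('C'): step: R->5, L=4; C->plug->C->R->A->L->H->refl->F->L'->G->R'->G->plug->A

A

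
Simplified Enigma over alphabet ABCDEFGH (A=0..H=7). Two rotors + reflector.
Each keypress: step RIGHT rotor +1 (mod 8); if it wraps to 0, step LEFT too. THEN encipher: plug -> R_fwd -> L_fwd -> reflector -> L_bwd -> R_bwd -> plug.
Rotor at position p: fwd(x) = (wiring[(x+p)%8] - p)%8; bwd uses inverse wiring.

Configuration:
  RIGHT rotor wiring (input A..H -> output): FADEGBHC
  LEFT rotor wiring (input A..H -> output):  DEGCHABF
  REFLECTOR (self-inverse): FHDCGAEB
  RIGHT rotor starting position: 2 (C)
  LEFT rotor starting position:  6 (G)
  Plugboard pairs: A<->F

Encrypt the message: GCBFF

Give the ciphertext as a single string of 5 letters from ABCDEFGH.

Char 1 ('G'): step: R->3, L=6; G->plug->G->R->F->L->E->refl->G->L'->D->R'->B->plug->B
Char 2 ('C'): step: R->4, L=6; C->plug->C->R->D->L->G->refl->E->L'->F->R'->B->plug->B
Char 3 ('B'): step: R->5, L=6; B->plug->B->R->C->L->F->refl->A->L'->E->R'->A->plug->F
Char 4 ('F'): step: R->6, L=6; F->plug->A->R->B->L->H->refl->B->L'->G->R'->F->plug->A
Char 5 ('F'): step: R->7, L=6; F->plug->A->R->D->L->G->refl->E->L'->F->R'->E->plug->E

Answer: BBFAE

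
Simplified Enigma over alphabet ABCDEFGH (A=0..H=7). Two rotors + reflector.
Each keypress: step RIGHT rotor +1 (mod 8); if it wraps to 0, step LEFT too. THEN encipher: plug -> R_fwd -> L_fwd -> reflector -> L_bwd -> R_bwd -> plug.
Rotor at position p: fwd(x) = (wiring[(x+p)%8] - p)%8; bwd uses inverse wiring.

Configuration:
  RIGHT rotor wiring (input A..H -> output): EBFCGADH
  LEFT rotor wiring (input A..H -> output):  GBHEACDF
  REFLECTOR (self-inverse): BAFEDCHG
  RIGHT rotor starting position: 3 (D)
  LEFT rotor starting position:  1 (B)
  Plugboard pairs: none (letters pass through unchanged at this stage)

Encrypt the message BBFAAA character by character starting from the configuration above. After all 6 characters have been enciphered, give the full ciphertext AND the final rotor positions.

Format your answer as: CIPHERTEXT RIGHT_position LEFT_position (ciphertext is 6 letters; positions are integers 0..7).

Char 1 ('B'): step: R->4, L=1; B->plug->B->R->E->L->B->refl->A->L'->A->R'->E->plug->E
Char 2 ('B'): step: R->5, L=1; B->plug->B->R->G->L->E->refl->D->L'->C->R'->C->plug->C
Char 3 ('F'): step: R->6, L=1; F->plug->F->R->E->L->B->refl->A->L'->A->R'->G->plug->G
Char 4 ('A'): step: R->7, L=1; A->plug->A->R->A->L->A->refl->B->L'->E->R'->H->plug->H
Char 5 ('A'): step: R->0, L->2 (L advanced); A->plug->A->R->E->L->B->refl->A->L'->D->R'->G->plug->G
Char 6 ('A'): step: R->1, L=2; A->plug->A->R->A->L->F->refl->C->L'->B->R'->C->plug->C
Final: ciphertext=ECGHGC, RIGHT=1, LEFT=2

Answer: ECGHGC 1 2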